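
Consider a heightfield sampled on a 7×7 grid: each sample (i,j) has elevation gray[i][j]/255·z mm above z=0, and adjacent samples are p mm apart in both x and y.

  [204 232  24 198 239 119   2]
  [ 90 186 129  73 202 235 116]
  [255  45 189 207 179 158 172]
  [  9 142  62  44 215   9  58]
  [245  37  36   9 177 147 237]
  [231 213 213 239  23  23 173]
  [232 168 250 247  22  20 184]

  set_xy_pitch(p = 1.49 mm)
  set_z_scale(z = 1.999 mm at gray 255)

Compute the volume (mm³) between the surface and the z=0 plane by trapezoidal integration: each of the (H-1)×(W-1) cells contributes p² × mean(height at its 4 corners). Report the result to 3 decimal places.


85.279

height_mm = gray/255 × 1.999; cell vol = 1.49² × mean(4 corners)
unit = 1.49² × 1.999 / (4×255) = 0.00435096 mm³ per gray-sum
row 0: Σ corner-gray over 6 cells = 3686  → 16.0376
row 1: Σ corner-gray over 6 cells = 3839  → 16.7033
row 2: Σ corner-gray over 6 cells = 2994  → 13.0268
row 3: Σ corner-gray over 6 cells = 2305  → 10.0290
row 4: Σ corner-gray over 6 cells = 3120  → 13.5750
row 5: Σ corner-gray over 6 cells = 3656  → 15.9071
Σ rows: total corner-gray = 19600  → 85.2788 mm³


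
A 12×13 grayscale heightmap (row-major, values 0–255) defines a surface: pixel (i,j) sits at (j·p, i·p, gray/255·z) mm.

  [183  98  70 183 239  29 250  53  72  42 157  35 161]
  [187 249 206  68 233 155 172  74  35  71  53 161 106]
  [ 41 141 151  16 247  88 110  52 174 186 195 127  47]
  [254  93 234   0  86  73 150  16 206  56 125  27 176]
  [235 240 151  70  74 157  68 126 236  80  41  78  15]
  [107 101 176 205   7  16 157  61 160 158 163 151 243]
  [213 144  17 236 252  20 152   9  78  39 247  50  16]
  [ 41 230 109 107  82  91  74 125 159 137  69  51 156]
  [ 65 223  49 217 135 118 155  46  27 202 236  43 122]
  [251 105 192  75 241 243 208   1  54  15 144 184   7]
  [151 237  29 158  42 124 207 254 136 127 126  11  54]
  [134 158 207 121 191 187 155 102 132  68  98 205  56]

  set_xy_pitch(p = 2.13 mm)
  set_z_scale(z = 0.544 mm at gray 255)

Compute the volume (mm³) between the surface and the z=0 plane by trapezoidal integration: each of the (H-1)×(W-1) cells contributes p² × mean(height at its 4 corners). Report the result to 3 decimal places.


158.257

height_mm = gray/255 × 0.544; cell vol = 2.13² × mean(4 corners)
unit = 2.13² × 0.544 / (4×255) = 0.00241968 mm³ per gray-sum
row 0: Σ corner-gray over 12 cells = 6047  → 14.6318
row 1: Σ corner-gray over 12 cells = 6309  → 15.2658
row 2: Σ corner-gray over 12 cells = 5624  → 13.6083
row 3: Σ corner-gray over 12 cells = 5454  → 13.1969
row 4: Σ corner-gray over 12 cells = 5952  → 14.4019
row 5: Σ corner-gray over 12 cells = 5777  → 13.9785
row 6: Σ corner-gray over 12 cells = 5382  → 13.0227
row 7: Σ corner-gray over 12 cells = 5754  → 13.9228
row 8: Σ corner-gray over 12 cells = 6271  → 15.1738
row 9: Σ corner-gray over 12 cells = 6289  → 15.2174
row 10: Σ corner-gray over 12 cells = 6545  → 15.8368
Σ rows: total corner-gray = 65404  → 158.2568 mm³


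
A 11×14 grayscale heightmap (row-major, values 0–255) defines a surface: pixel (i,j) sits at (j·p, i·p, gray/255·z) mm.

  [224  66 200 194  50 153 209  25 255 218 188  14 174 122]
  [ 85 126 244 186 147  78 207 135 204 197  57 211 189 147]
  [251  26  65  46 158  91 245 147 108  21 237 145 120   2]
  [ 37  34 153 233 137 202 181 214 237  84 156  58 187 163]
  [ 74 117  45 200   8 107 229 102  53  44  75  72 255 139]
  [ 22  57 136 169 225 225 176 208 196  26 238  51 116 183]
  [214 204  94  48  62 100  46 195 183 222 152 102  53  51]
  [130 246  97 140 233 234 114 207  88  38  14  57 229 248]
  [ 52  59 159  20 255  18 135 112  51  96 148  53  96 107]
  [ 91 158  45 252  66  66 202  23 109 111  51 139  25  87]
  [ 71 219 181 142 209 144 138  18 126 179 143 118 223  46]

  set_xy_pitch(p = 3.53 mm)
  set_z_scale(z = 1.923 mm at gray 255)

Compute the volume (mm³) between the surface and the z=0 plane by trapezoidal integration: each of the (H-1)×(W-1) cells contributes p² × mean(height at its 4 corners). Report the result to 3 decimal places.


1593.094

height_mm = gray/255 × 1.923; cell vol = 3.53² × mean(4 corners)
unit = 3.53² × 1.923 / (4×255) = 0.0234925 mm³ per gray-sum
row 0: Σ corner-gray over 13 cells = 8032  → 188.6915
row 1: Σ corner-gray over 13 cells = 7265  → 170.6727
row 2: Σ corner-gray over 13 cells = 7023  → 164.9876
row 3: Σ corner-gray over 13 cells = 6779  → 159.2554
row 4: Σ corner-gray over 13 cells = 6678  → 156.8827
row 5: Σ corner-gray over 13 cells = 7038  → 165.3399
row 6: Σ corner-gray over 13 cells = 6959  → 163.4840
row 7: Σ corner-gray over 13 cells = 6335  → 148.8247
row 8: Σ corner-gray over 13 cells = 5235  → 122.9830
row 9: Σ corner-gray over 13 cells = 6469  → 151.9727
Σ rows: total corner-gray = 67813  → 1593.0943 mm³


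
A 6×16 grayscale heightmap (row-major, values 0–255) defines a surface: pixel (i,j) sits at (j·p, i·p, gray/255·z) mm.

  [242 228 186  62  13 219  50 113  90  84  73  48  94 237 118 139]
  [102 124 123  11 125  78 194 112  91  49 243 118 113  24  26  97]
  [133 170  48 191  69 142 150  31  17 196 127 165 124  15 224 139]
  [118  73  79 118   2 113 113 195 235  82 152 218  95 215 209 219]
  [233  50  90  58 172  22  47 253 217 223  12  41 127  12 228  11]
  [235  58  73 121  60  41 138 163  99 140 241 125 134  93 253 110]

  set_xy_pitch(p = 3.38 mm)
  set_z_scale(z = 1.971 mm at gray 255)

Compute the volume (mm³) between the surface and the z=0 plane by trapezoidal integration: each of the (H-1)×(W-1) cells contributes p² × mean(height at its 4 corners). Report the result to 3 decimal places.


height_mm = gray/255 × 1.971; cell vol = 3.38² × mean(4 corners)
unit = 3.38² × 1.971 / (4×255) = 0.022076 mm³ per gray-sum
row 0: Σ corner-gray over 15 cells = 6672  → 147.2909
row 1: Σ corner-gray over 15 cells = 6671  → 147.2688
row 2: Σ corner-gray over 15 cells = 7745  → 170.9784
row 3: Σ corner-gray over 15 cells = 7483  → 165.1945
row 4: Σ corner-gray over 15 cells = 7171  → 158.3068
Σ rows: total corner-gray = 35742  → 789.0394 mm³

789.039


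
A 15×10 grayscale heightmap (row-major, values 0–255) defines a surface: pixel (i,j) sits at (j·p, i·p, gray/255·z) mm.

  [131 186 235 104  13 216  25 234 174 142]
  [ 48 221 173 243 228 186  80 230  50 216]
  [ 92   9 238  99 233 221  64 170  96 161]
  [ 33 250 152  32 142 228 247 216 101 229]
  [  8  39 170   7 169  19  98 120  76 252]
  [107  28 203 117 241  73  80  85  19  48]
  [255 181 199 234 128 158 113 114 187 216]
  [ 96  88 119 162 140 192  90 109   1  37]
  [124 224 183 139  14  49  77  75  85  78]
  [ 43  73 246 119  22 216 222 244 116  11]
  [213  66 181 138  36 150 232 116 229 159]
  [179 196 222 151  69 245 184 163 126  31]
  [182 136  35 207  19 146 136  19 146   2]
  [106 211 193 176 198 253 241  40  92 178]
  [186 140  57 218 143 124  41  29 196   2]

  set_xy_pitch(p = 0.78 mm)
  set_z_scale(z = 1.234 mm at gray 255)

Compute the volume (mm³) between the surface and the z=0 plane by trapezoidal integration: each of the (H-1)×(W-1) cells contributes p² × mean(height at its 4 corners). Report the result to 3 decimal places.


height_mm = gray/255 × 1.234; cell vol = 0.78² × mean(4 corners)
unit = 0.78² × 1.234 / (4×255) = 0.000736045 mm³ per gray-sum
row 0: Σ corner-gray over 9 cells = 5733  → 4.2197
row 1: Σ corner-gray over 9 cells = 5599  → 4.1211
row 2: Σ corner-gray over 9 cells = 5511  → 4.0563
row 3: Σ corner-gray over 9 cells = 4654  → 3.4256
row 4: Σ corner-gray over 9 cells = 3503  → 2.5784
row 5: Σ corner-gray over 9 cells = 4946  → 3.6405
row 6: Σ corner-gray over 9 cells = 5034  → 3.7052
row 7: Σ corner-gray over 9 cells = 3829  → 2.8183
row 8: Σ corner-gray over 9 cells = 4464  → 3.2857
row 9: Σ corner-gray over 9 cells = 5238  → 3.8554
row 10: Σ corner-gray over 9 cells = 5590  → 4.1145
row 11: Σ corner-gray over 9 cells = 4794  → 3.5286
row 12: Σ corner-gray over 9 cells = 4964  → 3.6537
row 13: Σ corner-gray over 9 cells = 5176  → 3.8098
Σ rows: total corner-gray = 69035  → 50.8128 mm³

50.813


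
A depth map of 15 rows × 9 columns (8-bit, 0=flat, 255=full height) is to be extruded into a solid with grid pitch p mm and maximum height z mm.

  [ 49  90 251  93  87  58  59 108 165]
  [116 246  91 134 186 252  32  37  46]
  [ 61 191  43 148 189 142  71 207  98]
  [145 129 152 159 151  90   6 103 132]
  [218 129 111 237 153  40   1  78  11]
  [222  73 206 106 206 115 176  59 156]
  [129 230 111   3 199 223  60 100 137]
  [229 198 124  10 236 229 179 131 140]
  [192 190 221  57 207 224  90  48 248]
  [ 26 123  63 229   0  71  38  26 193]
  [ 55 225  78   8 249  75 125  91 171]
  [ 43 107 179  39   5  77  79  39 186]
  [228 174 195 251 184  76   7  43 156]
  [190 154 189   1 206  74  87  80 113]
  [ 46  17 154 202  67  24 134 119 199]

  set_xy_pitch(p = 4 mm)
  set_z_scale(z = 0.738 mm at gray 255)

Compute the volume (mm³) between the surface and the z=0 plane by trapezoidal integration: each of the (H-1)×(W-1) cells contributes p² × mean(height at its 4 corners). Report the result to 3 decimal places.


640.538

height_mm = gray/255 × 0.738; cell vol = 4² × mean(4 corners)
unit = 4² × 0.738 / (4×255) = 0.0115765 mm³ per gray-sum
row 0: Σ corner-gray over 8 cells = 3824  → 44.2684
row 1: Σ corner-gray over 8 cells = 4259  → 49.3042
row 2: Σ corner-gray over 8 cells = 3998  → 46.2827
row 3: Σ corner-gray over 8 cells = 3584  → 41.4901
row 4: Σ corner-gray over 8 cells = 3987  → 46.1554
row 5: Σ corner-gray over 8 cells = 4378  → 50.6818
row 6: Σ corner-gray over 8 cells = 4701  → 54.4210
row 7: Σ corner-gray over 8 cells = 5097  → 59.0053
row 8: Σ corner-gray over 8 cells = 3833  → 44.3726
row 9: Σ corner-gray over 8 cells = 3247  → 37.5888
row 10: Σ corner-gray over 8 cells = 3207  → 37.1257
row 11: Σ corner-gray over 8 cells = 3523  → 40.7839
row 12: Σ corner-gray over 8 cells = 4129  → 47.7992
row 13: Σ corner-gray over 8 cells = 3564  → 41.2585
Σ rows: total corner-gray = 55331  → 640.5377 mm³


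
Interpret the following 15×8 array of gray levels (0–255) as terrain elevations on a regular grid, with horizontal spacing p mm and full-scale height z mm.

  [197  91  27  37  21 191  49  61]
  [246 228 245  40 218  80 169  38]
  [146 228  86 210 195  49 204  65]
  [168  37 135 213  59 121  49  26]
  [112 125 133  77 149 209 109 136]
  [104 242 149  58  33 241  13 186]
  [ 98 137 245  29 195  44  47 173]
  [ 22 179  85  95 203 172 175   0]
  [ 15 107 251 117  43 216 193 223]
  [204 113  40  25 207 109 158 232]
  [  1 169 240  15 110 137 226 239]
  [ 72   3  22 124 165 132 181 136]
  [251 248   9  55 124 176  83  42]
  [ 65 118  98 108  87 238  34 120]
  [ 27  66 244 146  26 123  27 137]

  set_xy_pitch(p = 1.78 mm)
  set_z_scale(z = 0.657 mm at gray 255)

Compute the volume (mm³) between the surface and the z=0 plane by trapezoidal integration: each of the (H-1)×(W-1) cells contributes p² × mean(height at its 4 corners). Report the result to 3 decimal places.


101.066

height_mm = gray/255 × 0.657; cell vol = 1.78² × mean(4 corners)
unit = 1.78² × 0.657 / (4×255) = 0.00204082 mm³ per gray-sum
row 0: Σ corner-gray over 7 cells = 3334  → 6.8041
row 1: Σ corner-gray over 7 cells = 4399  → 8.9776
row 2: Σ corner-gray over 7 cells = 3577  → 7.3000
row 3: Σ corner-gray over 7 cells = 3274  → 6.6817
row 4: Σ corner-gray over 7 cells = 3614  → 7.3755
row 5: Σ corner-gray over 7 cells = 3427  → 6.9939
row 6: Σ corner-gray over 7 cells = 3505  → 7.1531
row 7: Σ corner-gray over 7 cells = 3932  → 8.0245
row 8: Σ corner-gray over 7 cells = 3832  → 7.8204
row 9: Σ corner-gray over 7 cells = 3774  → 7.7021
row 10: Σ corner-gray over 7 cells = 3496  → 7.1347
row 11: Σ corner-gray over 7 cells = 3145  → 6.4184
row 12: Σ corner-gray over 7 cells = 3234  → 6.6000
row 13: Σ corner-gray over 7 cells = 2979  → 6.0796
Σ rows: total corner-gray = 49522  → 101.0656 mm³


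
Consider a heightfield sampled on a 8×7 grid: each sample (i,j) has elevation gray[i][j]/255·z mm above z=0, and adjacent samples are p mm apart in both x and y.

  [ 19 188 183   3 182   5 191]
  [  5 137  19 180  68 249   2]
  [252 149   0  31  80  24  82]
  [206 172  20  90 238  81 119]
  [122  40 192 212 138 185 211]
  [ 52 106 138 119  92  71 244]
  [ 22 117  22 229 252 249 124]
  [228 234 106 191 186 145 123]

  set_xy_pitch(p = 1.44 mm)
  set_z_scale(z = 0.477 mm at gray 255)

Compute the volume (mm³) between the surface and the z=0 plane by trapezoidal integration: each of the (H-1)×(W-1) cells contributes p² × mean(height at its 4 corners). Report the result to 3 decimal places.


20.450

height_mm = gray/255 × 0.477; cell vol = 1.44² × mean(4 corners)
unit = 1.44² × 0.477 / (4×255) = 0.000969713 mm³ per gray-sum
row 0: Σ corner-gray over 6 cells = 2645  → 2.5649
row 1: Σ corner-gray over 6 cells = 2215  → 2.1479
row 2: Σ corner-gray over 6 cells = 2429  → 2.3554
row 3: Σ corner-gray over 6 cells = 3394  → 3.2912
row 4: Σ corner-gray over 6 cells = 3215  → 3.1176
row 5: Σ corner-gray over 6 cells = 3232  → 3.1341
row 6: Σ corner-gray over 6 cells = 3959  → 3.8391
Σ rows: total corner-gray = 21089  → 20.4503 mm³


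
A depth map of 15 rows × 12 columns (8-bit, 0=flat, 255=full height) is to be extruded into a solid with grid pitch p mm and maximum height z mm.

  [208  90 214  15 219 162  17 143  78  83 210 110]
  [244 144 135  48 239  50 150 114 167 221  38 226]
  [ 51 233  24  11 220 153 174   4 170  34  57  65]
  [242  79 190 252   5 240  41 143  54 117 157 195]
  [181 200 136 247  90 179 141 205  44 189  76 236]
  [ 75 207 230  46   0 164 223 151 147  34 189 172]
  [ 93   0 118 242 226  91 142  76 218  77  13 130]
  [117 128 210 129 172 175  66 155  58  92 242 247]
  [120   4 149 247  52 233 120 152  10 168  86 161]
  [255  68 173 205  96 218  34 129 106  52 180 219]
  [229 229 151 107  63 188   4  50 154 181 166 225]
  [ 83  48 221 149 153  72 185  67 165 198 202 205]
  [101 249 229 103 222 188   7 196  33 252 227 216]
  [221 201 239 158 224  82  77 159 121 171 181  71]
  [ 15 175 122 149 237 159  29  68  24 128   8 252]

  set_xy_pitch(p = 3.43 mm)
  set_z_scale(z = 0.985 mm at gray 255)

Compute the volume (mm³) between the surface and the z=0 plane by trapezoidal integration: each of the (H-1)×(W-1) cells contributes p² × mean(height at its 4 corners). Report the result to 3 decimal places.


height_mm = gray/255 × 0.985; cell vol = 3.43² × mean(4 corners)
unit = 3.43² × 0.985 / (4×255) = 0.0113612 mm³ per gray-sum
row 0: Σ corner-gray over 11 cells = 5862  → 66.5994
row 1: Σ corner-gray over 11 cells = 5358  → 60.8733
row 2: Σ corner-gray over 11 cells = 5269  → 59.8622
row 3: Σ corner-gray over 11 cells = 6424  → 72.9844
row 4: Σ corner-gray over 11 cells = 6460  → 73.3934
row 5: Σ corner-gray over 11 cells = 5658  → 64.2817
row 6: Σ corner-gray over 11 cells = 5847  → 66.4290
row 7: Σ corner-gray over 11 cells = 5941  → 67.4969
row 8: Σ corner-gray over 11 cells = 5719  → 64.9747
row 9: Σ corner-gray over 11 cells = 6036  → 68.5762
row 10: Σ corner-gray over 11 cells = 6248  → 70.9848
row 11: Σ corner-gray over 11 cells = 6937  → 78.8127
row 12: Σ corner-gray over 11 cells = 7247  → 82.3346
row 13: Σ corner-gray over 11 cells = 5983  → 67.9741
Σ rows: total corner-gray = 84989  → 965.5772 mm³

965.577


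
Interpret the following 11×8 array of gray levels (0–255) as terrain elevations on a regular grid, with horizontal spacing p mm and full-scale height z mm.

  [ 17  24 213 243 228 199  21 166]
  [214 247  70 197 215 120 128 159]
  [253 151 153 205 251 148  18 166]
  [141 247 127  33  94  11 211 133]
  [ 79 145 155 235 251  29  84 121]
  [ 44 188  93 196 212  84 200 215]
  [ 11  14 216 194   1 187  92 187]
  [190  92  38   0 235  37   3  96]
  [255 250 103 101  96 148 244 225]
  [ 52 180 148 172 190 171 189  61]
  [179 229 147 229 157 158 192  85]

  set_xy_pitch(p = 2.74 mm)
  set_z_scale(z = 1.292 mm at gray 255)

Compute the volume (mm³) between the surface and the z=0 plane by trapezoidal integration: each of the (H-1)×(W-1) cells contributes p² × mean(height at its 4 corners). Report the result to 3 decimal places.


height_mm = gray/255 × 1.292; cell vol = 2.74² × mean(4 corners)
unit = 2.74² × 1.292 / (4×255) = 0.00950963 mm³ per gray-sum
row 0: Σ corner-gray over 7 cells = 4366  → 41.5190
row 1: Σ corner-gray over 7 cells = 4598  → 43.7253
row 2: Σ corner-gray over 7 cells = 3991  → 37.9529
row 3: Σ corner-gray over 7 cells = 3718  → 35.3568
row 4: Σ corner-gray over 7 cells = 4203  → 39.9690
row 5: Σ corner-gray over 7 cells = 3811  → 36.2412
row 6: Σ corner-gray over 7 cells = 2702  → 25.6950
row 7: Σ corner-gray over 7 cells = 3460  → 32.9033
row 8: Σ corner-gray over 7 cells = 4577  → 43.5256
row 9: Σ corner-gray over 7 cells = 4701  → 44.7048
Σ rows: total corner-gray = 40127  → 381.5928 mm³

381.593


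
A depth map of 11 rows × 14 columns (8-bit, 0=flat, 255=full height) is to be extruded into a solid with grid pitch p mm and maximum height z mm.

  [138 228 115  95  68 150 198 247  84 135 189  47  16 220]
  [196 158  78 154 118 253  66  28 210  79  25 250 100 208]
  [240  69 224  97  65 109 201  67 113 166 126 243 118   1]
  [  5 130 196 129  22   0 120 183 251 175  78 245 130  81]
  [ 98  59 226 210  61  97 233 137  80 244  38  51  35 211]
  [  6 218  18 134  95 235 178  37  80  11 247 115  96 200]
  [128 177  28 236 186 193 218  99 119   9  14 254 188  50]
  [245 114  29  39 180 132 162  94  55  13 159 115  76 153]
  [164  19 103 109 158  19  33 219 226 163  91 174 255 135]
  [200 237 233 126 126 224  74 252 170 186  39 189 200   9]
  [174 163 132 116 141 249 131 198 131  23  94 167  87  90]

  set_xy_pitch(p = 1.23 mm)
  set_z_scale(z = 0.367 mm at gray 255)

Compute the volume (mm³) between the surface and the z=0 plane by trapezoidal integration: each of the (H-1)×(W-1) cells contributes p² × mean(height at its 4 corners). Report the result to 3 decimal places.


37.337

height_mm = gray/255 × 0.367; cell vol = 1.23² × mean(4 corners)
unit = 1.23² × 0.367 / (4×255) = 0.000544347 mm³ per gray-sum
row 0: Σ corner-gray over 13 cells = 6944  → 3.7799
row 1: Σ corner-gray over 13 cells = 6879  → 3.7446
row 2: Σ corner-gray over 13 cells = 6841  → 3.7239
row 3: Σ corner-gray over 13 cells = 6655  → 3.6226
row 4: Σ corner-gray over 13 cells = 6385  → 3.4757
row 5: Σ corner-gray over 13 cells = 6754  → 3.6765
row 6: Σ corner-gray over 13 cells = 6354  → 3.4588
row 7: Σ corner-gray over 13 cells = 6171  → 3.3592
row 8: Σ corner-gray over 13 cells = 7758  → 4.2230
row 9: Σ corner-gray over 13 cells = 7849  → 4.2726
Σ rows: total corner-gray = 68590  → 37.3368 mm³


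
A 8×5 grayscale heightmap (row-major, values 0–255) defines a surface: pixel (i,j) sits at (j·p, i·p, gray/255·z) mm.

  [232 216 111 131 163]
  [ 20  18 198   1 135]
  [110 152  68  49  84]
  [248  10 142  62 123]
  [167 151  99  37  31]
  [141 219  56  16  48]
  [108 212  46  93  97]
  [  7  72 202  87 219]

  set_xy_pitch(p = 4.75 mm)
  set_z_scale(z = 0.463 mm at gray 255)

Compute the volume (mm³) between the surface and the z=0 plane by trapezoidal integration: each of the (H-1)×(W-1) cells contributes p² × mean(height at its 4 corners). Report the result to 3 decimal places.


116.744

height_mm = gray/255 × 0.463; cell vol = 4.75² × mean(4 corners)
unit = 4.75² × 0.463 / (4×255) = 0.0102416 mm³ per gray-sum
row 0: Σ corner-gray over 4 cells = 1900  → 19.4591
row 1: Σ corner-gray over 4 cells = 1321  → 13.5292
row 2: Σ corner-gray over 4 cells = 1531  → 15.6799
row 3: Σ corner-gray over 4 cells = 1571  → 16.0896
row 4: Σ corner-gray over 4 cells = 1543  → 15.8028
row 5: Σ corner-gray over 4 cells = 1678  → 17.1854
row 6: Σ corner-gray over 4 cells = 1855  → 18.9982
Σ rows: total corner-gray = 11399  → 116.7441 mm³


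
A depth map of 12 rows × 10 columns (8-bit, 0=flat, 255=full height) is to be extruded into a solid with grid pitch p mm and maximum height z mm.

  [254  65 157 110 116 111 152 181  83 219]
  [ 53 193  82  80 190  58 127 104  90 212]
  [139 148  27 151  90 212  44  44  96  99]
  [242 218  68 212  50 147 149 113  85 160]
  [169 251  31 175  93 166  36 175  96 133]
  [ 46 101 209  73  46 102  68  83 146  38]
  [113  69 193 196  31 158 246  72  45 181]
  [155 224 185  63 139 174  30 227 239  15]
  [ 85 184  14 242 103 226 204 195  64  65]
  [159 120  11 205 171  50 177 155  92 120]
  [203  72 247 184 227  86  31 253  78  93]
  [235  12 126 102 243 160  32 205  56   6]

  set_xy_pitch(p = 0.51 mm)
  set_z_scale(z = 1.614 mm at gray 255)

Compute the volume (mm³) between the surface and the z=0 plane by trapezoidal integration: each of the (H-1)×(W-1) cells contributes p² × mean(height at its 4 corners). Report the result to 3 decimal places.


height_mm = gray/255 × 1.614; cell vol = 0.51² × mean(4 corners)
unit = 0.51² × 1.614 / (4×255) = 0.00041157 mm³ per gray-sum
row 0: Σ corner-gray over 9 cells = 4536  → 1.8669
row 1: Σ corner-gray over 9 cells = 3975  → 1.6360
row 2: Σ corner-gray over 9 cells = 4348  → 1.7895
row 3: Σ corner-gray over 9 cells = 4834  → 1.9895
row 4: Σ corner-gray over 9 cells = 4088  → 1.6825
row 5: Σ corner-gray over 9 cells = 4054  → 1.6685
row 6: Σ corner-gray over 9 cells = 5046  → 2.0768
row 7: Σ corner-gray over 9 cells = 5346  → 2.2003
row 8: Σ corner-gray over 9 cells = 4855  → 1.9982
row 9: Σ corner-gray over 9 cells = 4893  → 2.0138
row 10: Σ corner-gray over 9 cells = 4765  → 1.9611
Σ rows: total corner-gray = 50740  → 20.8831 mm³

20.883


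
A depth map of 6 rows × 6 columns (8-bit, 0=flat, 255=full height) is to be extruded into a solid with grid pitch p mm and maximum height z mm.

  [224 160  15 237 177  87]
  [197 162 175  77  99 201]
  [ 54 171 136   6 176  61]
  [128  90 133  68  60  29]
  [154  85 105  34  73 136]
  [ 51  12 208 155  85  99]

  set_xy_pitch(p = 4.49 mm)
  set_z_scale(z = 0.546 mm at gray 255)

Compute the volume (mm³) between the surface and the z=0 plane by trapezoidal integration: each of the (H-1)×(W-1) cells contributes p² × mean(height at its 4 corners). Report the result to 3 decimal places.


119.560

height_mm = gray/255 × 0.546; cell vol = 4.49² × mean(4 corners)
unit = 4.49² × 0.546 / (4×255) = 0.0107916 mm³ per gray-sum
row 0: Σ corner-gray over 5 cells = 2913  → 31.4359
row 1: Σ corner-gray over 5 cells = 2517  → 27.1624
row 2: Σ corner-gray over 5 cells = 1952  → 21.0652
row 3: Σ corner-gray over 5 cells = 1743  → 18.8097
row 4: Σ corner-gray over 5 cells = 1954  → 21.0868
Σ rows: total corner-gray = 11079  → 119.5599 mm³


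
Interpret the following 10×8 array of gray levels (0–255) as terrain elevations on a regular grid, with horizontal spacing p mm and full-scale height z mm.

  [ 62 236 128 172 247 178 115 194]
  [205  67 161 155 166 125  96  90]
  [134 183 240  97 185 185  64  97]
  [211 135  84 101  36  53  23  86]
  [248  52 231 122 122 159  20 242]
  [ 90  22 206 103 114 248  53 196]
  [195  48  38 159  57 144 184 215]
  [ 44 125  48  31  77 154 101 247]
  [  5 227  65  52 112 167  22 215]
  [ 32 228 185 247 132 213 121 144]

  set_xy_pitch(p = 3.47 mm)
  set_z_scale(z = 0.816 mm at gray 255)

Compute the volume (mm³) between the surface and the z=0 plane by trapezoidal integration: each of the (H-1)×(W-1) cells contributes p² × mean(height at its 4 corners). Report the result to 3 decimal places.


303.932

height_mm = gray/255 × 0.816; cell vol = 3.47² × mean(4 corners)
unit = 3.47² × 0.816 / (4×255) = 0.00963272 mm³ per gray-sum
row 0: Σ corner-gray over 7 cells = 4243  → 40.8716
row 1: Σ corner-gray over 7 cells = 3974  → 38.2804
row 2: Σ corner-gray over 7 cells = 3300  → 31.7880
row 3: Σ corner-gray over 7 cells = 3063  → 29.5050
row 4: Σ corner-gray over 7 cells = 3680  → 35.4484
row 5: Σ corner-gray over 7 cells = 3448  → 33.2136
row 6: Σ corner-gray over 7 cells = 3033  → 29.2160
row 7: Σ corner-gray over 7 cells = 2873  → 27.6748
row 8: Σ corner-gray over 7 cells = 3938  → 37.9337
Σ rows: total corner-gray = 31552  → 303.9316 mm³


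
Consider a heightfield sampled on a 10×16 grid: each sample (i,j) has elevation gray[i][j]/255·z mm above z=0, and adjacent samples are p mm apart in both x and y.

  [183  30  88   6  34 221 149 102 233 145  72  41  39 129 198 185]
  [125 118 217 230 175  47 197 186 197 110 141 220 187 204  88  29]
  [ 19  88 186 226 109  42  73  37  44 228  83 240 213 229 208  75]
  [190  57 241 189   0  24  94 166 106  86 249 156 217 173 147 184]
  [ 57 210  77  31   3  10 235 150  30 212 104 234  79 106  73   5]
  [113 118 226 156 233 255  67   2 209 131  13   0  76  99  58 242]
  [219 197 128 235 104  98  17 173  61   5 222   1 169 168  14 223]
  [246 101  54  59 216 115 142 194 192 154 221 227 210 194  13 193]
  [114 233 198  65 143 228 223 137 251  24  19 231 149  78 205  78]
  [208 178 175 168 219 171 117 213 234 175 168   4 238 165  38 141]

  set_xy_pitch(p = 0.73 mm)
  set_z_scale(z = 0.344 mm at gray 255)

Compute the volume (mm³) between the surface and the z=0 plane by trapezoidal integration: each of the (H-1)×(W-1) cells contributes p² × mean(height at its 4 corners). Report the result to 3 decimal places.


13.230

height_mm = gray/255 × 0.344; cell vol = 0.73² × mean(4 corners)
unit = 0.73² × 0.344 / (4×255) = 0.000179723 mm³ per gray-sum
row 0: Σ corner-gray over 15 cells = 8130  → 1.4611
row 1: Σ corner-gray over 15 cells = 8894  → 1.5985
row 2: Σ corner-gray over 15 cells = 8290  → 1.4899
row 3: Σ corner-gray over 15 cells = 7354  → 1.3217
row 4: Σ corner-gray over 15 cells = 6811  → 1.2241
row 5: Σ corner-gray over 15 cells = 7267  → 1.3060
row 6: Σ corner-gray over 15 cells = 8249  → 1.4825
row 7: Σ corner-gray over 15 cells = 9183  → 1.6504
row 8: Σ corner-gray over 15 cells = 9435  → 1.6957
Σ rows: total corner-gray = 73613  → 13.2300 mm³


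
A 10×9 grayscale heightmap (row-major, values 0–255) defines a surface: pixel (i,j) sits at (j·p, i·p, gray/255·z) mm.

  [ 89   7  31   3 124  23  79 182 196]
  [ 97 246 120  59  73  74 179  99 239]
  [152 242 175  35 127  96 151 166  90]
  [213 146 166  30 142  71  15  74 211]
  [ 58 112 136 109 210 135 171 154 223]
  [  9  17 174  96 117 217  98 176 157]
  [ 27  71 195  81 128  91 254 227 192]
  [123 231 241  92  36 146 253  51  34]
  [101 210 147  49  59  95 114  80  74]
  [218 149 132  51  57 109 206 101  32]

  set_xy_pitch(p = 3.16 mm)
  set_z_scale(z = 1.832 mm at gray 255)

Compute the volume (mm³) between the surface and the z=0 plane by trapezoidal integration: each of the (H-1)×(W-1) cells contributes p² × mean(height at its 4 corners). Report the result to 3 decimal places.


647.074

height_mm = gray/255 × 1.832; cell vol = 3.16² × mean(4 corners)
unit = 3.16² × 1.832 / (4×255) = 0.0179349 mm³ per gray-sum
row 0: Σ corner-gray over 8 cells = 3219  → 57.7325
row 1: Σ corner-gray over 8 cells = 4262  → 76.4386
row 2: Σ corner-gray over 8 cells = 3938  → 70.6277
row 3: Σ corner-gray over 8 cells = 4047  → 72.5826
row 4: Σ corner-gray over 8 cells = 4291  → 76.9587
row 5: Σ corner-gray over 8 cells = 4269  → 76.5642
row 6: Σ corner-gray over 8 cells = 4570  → 81.9626
row 7: Σ corner-gray over 8 cells = 3940  → 70.6636
row 8: Σ corner-gray over 8 cells = 3543  → 63.5434
Σ rows: total corner-gray = 36079  → 647.0740 mm³


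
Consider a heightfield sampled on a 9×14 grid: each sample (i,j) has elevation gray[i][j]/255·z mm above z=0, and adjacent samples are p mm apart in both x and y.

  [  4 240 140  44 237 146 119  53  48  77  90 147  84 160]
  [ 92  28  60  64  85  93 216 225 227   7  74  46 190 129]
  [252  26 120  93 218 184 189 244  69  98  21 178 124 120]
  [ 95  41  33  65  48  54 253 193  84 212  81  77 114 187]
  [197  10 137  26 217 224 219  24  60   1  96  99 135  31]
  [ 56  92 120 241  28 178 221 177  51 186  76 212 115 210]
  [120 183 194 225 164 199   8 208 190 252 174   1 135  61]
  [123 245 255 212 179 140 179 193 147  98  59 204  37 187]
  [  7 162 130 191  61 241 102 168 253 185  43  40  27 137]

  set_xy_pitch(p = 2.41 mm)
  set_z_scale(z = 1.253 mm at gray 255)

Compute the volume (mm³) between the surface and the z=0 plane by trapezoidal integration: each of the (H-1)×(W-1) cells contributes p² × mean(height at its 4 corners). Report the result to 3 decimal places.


height_mm = gray/255 × 1.253; cell vol = 2.41² × mean(4 corners)
unit = 2.41² × 1.253 / (4×255) = 0.00713485 mm³ per gray-sum
row 0: Σ corner-gray over 13 cells = 5865  → 41.8459
row 1: Σ corner-gray over 13 cells = 6351  → 45.3134
row 2: Σ corner-gray over 13 cells = 6292  → 44.8925
row 3: Σ corner-gray over 13 cells = 5516  → 39.3558
row 4: Σ corner-gray over 13 cells = 6384  → 45.5489
row 5: Σ corner-gray over 13 cells = 7707  → 54.9883
row 6: Σ corner-gray over 13 cells = 8253  → 58.8839
row 7: Σ corner-gray over 13 cells = 7556  → 53.9109
Σ rows: total corner-gray = 53924  → 384.7398 mm³

384.740


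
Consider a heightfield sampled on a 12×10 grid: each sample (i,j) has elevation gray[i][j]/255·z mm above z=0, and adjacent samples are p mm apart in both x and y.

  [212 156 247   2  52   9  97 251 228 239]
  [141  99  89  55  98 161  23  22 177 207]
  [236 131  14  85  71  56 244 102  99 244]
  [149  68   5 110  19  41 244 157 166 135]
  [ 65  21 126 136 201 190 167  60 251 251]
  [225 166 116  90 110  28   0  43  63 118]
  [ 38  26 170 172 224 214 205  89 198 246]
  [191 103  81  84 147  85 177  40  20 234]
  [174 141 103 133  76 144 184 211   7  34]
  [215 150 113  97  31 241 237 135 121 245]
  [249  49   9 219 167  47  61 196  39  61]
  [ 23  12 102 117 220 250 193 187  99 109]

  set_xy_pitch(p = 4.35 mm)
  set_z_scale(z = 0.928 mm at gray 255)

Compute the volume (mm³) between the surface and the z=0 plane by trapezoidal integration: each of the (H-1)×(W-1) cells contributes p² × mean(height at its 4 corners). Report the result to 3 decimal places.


828.819

height_mm = gray/255 × 0.928; cell vol = 4.35² × mean(4 corners)
unit = 4.35² × 0.928 / (4×255) = 0.0172158 mm³ per gray-sum
row 0: Σ corner-gray over 9 cells = 4331  → 74.5615
row 1: Σ corner-gray over 9 cells = 3880  → 66.7972
row 2: Σ corner-gray over 9 cells = 3988  → 68.6565
row 3: Σ corner-gray over 9 cells = 4524  → 77.8841
row 4: Σ corner-gray over 9 cells = 4195  → 72.2201
row 5: Σ corner-gray over 9 cells = 4455  → 76.6962
row 6: Σ corner-gray over 9 cells = 4779  → 82.2741
row 7: Σ corner-gray over 9 cells = 4105  → 70.6707
row 8: Σ corner-gray over 9 cells = 4916  → 84.6327
row 9: Σ corner-gray over 9 cells = 4594  → 79.0892
row 10: Σ corner-gray over 9 cells = 4376  → 75.3362
Σ rows: total corner-gray = 48143  → 828.8186 mm³


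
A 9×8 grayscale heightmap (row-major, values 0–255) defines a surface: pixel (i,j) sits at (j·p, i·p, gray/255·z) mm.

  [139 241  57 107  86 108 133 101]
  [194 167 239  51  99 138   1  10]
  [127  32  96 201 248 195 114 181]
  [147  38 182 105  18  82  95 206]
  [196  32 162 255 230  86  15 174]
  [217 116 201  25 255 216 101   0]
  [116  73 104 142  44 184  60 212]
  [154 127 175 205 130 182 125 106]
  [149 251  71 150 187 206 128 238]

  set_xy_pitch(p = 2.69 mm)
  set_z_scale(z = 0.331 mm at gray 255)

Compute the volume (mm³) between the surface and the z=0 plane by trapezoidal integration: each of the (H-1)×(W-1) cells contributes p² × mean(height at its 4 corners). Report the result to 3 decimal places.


height_mm = gray/255 × 0.331; cell vol = 2.69² × mean(4 corners)
unit = 2.69² × 0.331 / (4×255) = 0.00234819 mm³ per gray-sum
row 0: Σ corner-gray over 7 cells = 3298  → 7.7443
row 1: Σ corner-gray over 7 cells = 3674  → 8.6272
row 2: Σ corner-gray over 7 cells = 3473  → 8.1552
row 3: Σ corner-gray over 7 cells = 3323  → 7.8030
row 4: Σ corner-gray over 7 cells = 3975  → 9.3340
row 5: Σ corner-gray over 7 cells = 3587  → 8.4229
row 6: Σ corner-gray over 7 cells = 3690  → 8.6648
row 7: Σ corner-gray over 7 cells = 4521  → 10.6161
Σ rows: total corner-gray = 29541  → 69.3677 mm³

69.368


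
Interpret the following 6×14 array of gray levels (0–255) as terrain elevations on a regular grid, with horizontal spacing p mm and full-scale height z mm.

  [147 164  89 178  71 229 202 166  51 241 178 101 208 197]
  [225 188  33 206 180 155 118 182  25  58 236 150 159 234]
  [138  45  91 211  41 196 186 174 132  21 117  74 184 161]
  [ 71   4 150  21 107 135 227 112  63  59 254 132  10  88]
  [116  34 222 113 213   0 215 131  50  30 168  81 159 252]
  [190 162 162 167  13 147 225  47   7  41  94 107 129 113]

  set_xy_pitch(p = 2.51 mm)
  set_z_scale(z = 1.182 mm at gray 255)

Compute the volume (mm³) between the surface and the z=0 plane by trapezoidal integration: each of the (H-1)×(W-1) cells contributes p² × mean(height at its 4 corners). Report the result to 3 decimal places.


240.799

height_mm = gray/255 × 1.182; cell vol = 2.51² × mean(4 corners)
unit = 2.51² × 1.182 / (4×255) = 0.0073007 mm³ per gray-sum
row 0: Σ corner-gray over 13 cells = 7939  → 57.9603
row 1: Σ corner-gray over 13 cells = 7082  → 51.7036
row 2: Σ corner-gray over 13 cells = 5950  → 43.4392
row 3: Σ corner-gray over 13 cells = 5907  → 43.1253
row 4: Σ corner-gray over 13 cells = 6105  → 44.5708
Σ rows: total corner-gray = 32983  → 240.7991 mm³


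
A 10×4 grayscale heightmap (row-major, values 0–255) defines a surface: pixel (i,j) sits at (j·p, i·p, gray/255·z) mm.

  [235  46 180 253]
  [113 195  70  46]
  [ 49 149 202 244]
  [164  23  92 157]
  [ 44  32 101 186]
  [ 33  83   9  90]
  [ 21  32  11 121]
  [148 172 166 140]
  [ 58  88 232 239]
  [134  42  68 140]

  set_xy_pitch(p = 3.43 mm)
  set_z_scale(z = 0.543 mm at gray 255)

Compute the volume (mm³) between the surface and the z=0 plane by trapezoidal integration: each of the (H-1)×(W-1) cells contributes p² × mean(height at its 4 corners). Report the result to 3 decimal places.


height_mm = gray/255 × 0.543; cell vol = 3.43² × mean(4 corners)
unit = 3.43² × 0.543 / (4×255) = 0.00626308 mm³ per gray-sum
row 0: Σ corner-gray over 3 cells = 1629  → 10.2026
row 1: Σ corner-gray over 3 cells = 1684  → 10.5470
row 2: Σ corner-gray over 3 cells = 1546  → 9.6827
row 3: Σ corner-gray over 3 cells = 1047  → 6.5574
row 4: Σ corner-gray over 3 cells = 803  → 5.0293
row 5: Σ corner-gray over 3 cells = 535  → 3.3507
row 6: Σ corner-gray over 3 cells = 1192  → 7.4656
row 7: Σ corner-gray over 3 cells = 1901  → 11.9061
row 8: Σ corner-gray over 3 cells = 1431  → 8.9625
Σ rows: total corner-gray = 11768  → 73.7039 mm³

73.704


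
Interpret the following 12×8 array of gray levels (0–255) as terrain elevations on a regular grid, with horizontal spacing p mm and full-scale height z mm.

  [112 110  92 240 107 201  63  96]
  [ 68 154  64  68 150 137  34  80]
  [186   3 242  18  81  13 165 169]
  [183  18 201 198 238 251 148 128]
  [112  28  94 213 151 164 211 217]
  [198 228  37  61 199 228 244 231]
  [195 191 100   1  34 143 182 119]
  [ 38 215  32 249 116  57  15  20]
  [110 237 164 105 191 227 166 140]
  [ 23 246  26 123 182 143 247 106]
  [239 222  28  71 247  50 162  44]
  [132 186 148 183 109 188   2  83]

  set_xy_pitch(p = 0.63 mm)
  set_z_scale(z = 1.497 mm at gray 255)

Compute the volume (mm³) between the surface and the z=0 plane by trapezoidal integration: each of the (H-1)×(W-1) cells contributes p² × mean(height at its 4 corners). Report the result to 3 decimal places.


24.317

height_mm = gray/255 × 1.497; cell vol = 0.63² × mean(4 corners)
unit = 0.63² × 1.497 / (4×255) = 0.000582509 mm³ per gray-sum
row 0: Σ corner-gray over 7 cells = 3196  → 1.8617
row 1: Σ corner-gray over 7 cells = 2761  → 1.6083
row 2: Σ corner-gray over 7 cells = 3818  → 2.2240
row 3: Σ corner-gray over 7 cells = 4470  → 2.6038
row 4: Σ corner-gray over 7 cells = 4474  → 2.6061
row 5: Σ corner-gray over 7 cells = 4039  → 2.3528
row 6: Σ corner-gray over 7 cells = 3042  → 1.7720
row 7: Σ corner-gray over 7 cells = 3856  → 2.2462
row 8: Σ corner-gray over 7 cells = 4493  → 2.6172
row 9: Σ corner-gray over 7 cells = 3906  → 2.2753
row 10: Σ corner-gray over 7 cells = 3690  → 2.1495
Σ rows: total corner-gray = 41745  → 24.3168 mm³


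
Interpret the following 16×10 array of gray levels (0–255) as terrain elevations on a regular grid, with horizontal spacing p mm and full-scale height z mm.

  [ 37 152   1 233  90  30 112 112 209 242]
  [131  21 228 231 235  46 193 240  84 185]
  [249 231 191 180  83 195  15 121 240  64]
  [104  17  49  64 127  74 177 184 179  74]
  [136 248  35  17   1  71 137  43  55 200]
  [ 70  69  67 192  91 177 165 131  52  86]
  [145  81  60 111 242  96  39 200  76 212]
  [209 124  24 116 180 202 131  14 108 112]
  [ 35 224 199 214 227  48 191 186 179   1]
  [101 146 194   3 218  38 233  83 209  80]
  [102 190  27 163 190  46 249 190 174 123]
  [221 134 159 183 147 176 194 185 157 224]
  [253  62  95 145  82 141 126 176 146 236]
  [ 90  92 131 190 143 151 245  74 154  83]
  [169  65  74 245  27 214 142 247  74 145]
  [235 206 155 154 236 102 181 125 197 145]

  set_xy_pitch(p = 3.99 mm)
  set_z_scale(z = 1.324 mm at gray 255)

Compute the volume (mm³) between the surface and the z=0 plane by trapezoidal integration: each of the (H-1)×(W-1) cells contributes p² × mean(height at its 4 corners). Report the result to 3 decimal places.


1520.049

height_mm = gray/255 × 1.324; cell vol = 3.99² × mean(4 corners)
unit = 3.99² × 1.324 / (4×255) = 0.0206649 mm³ per gray-sum
row 0: Σ corner-gray over 9 cells = 5029  → 103.9239
row 1: Σ corner-gray over 9 cells = 5697  → 117.7280
row 2: Σ corner-gray over 9 cells = 4745  → 98.0550
row 3: Σ corner-gray over 9 cells = 3470  → 71.7073
row 4: Σ corner-gray over 9 cells = 3594  → 74.2697
row 5: Σ corner-gray over 9 cells = 4211  → 87.0200
row 6: Σ corner-gray over 9 cells = 4286  → 88.5698
row 7: Σ corner-gray over 9 cells = 5091  → 105.2051
row 8: Σ corner-gray over 9 cells = 5401  → 111.6112
row 9: Σ corner-gray over 9 cells = 5112  → 105.6390
row 10: Σ corner-gray over 9 cells = 5798  → 119.8152
row 11: Σ corner-gray over 9 cells = 5550  → 114.6903
row 12: Σ corner-gray over 9 cells = 4968  → 102.6633
row 13: Σ corner-gray over 9 cells = 5023  → 103.7999
row 14: Σ corner-gray over 9 cells = 5582  → 115.3516
Σ rows: total corner-gray = 73557  → 1520.0491 mm³


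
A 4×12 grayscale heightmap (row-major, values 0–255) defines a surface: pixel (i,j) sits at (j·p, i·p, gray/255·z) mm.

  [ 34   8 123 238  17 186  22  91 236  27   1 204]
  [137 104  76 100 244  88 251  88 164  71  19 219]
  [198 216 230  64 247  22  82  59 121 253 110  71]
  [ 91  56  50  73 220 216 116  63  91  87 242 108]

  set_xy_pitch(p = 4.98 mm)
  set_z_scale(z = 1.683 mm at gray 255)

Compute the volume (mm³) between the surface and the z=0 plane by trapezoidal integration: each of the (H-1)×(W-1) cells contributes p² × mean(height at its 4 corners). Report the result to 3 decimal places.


height_mm = gray/255 × 1.683; cell vol = 4.98² × mean(4 corners)
unit = 4.98² × 1.683 / (4×255) = 0.0409207 mm³ per gray-sum
row 0: Σ corner-gray over 11 cells = 4902  → 200.5931
row 1: Σ corner-gray over 11 cells = 5843  → 239.0994
row 2: Σ corner-gray over 11 cells = 5704  → 233.4114
Σ rows: total corner-gray = 16449  → 673.1039 mm³

673.104


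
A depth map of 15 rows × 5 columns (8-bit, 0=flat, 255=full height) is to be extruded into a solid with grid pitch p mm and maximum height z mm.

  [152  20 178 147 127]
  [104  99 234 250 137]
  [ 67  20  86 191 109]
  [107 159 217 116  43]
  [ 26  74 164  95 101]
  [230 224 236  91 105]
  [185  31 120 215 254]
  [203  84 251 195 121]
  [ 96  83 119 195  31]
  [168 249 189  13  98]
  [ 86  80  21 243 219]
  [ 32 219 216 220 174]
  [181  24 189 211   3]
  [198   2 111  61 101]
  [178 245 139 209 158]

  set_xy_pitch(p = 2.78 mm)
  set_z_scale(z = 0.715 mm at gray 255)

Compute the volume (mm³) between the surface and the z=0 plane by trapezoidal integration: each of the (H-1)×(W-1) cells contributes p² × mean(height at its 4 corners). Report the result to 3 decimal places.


height_mm = gray/255 × 0.715; cell vol = 2.78² × mean(4 corners)
unit = 2.78² × 0.715 / (4×255) = 0.00541746 mm³ per gray-sum
row 0: Σ corner-gray over 4 cells = 2376  → 12.8719
row 1: Σ corner-gray over 4 cells = 2177  → 11.7938
row 2: Σ corner-gray over 4 cells = 1904  → 10.3148
row 3: Σ corner-gray over 4 cells = 1927  → 10.4394
row 4: Σ corner-gray over 4 cells = 2230  → 12.0809
row 5: Σ corner-gray over 4 cells = 2608  → 14.1287
row 6: Σ corner-gray over 4 cells = 2555  → 13.8416
row 7: Σ corner-gray over 4 cells = 2305  → 12.4872
row 8: Σ corner-gray over 4 cells = 2089  → 11.3171
row 9: Σ corner-gray over 4 cells = 2161  → 11.7071
row 10: Σ corner-gray over 4 cells = 2509  → 13.5924
row 11: Σ corner-gray over 4 cells = 2548  → 13.8037
row 12: Σ corner-gray over 4 cells = 1679  → 9.0959
row 13: Σ corner-gray over 4 cells = 2169  → 11.7505
Σ rows: total corner-gray = 31237  → 169.2251 mm³

169.225
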